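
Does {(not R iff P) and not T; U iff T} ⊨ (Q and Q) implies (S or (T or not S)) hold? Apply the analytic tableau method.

Initial set: {((not R iff P) and not T); (U iff T); not ((Q and Q) implies (S or (T or not S)))}.
((not R iff P) and not T): α-rule — add (not R iff P), not T.
not ((Q and Q) implies (S or (T or not S))): α-rule — add (Q and Q), not (S or (T or not S)).
(Q and Q): α-rule — add Q, Q.
not (S or (T or not S)): α-rule — add not S, not (T or not S).
not (T or not S): α-rule — add not T, not not S.
× closes — contains both S and not S.
All 1 branch closes.
Every branch closed, so the premises entail the conclusion.

Yes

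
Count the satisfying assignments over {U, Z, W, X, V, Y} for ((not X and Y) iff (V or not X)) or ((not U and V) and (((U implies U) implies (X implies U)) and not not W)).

Initial set: {(((not X and Y) iff (V or not X)) or ((not U and V) and (((U implies U) implies (X implies U)) and not not W)))}.
(((not X and Y) iff (V or not X)) or ((not U and V) and (((U implies U) implies (X implies U)) and not not W))): β-rule — branch into ((not X and Y) iff (V or not X))  //  ((not U and V) and (((U implies U) implies (X implies U)) and not not W)).
  branch 1 (add ((not X and Y) iff (V or not X))):
    ((not X and Y) iff (V or not X)): β-rule — branch into (not X and Y), (V or not X)  //  not (not X and Y), not (V or not X).
      branch 1.1 (add (not X and Y), (V or not X)):
        (not X and Y): α-rule — add not X, Y.
        (V or not X): β-rule — branch into V  //  not X.
          branch 1.1.1 (add V):
            ○ open, literals {V=T, X=F, Y=T}.
          branch 1.1.2 (add not X):
            ○ open, literals {X=F, Y=T}.
      branch 1.2 (add not (not X and Y), not (V or not X)):
        not (V or not X): α-rule — add not V, not not X.
        not (not X and Y): β-rule — branch into not not X  //  not Y.
          branch 1.2.1 (add not not X):
            ○ open, literals {V=F, X=T}.
          branch 1.2.2 (add not Y):
            ○ open, literals {V=F, X=T, Y=F}.
  branch 2 (add ((not U and V) and (((U implies U) implies (X implies U)) and not not W))):
    ((not U and V) and (((U implies U) implies (X implies U)) and not not W)): α-rule — add (not U and V), (((U implies U) implies (X implies U)) and not not W).
    (not U and V): α-rule — add not U, V.
    (((U implies U) implies (X implies U)) and not not W): α-rule — add ((U implies U) implies (X implies U)), not not W.
    not not W: drop double negation, giving W.
    ((U implies U) implies (X implies U)): β-rule — branch into not (U implies U)  //  (X implies U).
      branch 2.1 (add not (U implies U)):
        not (U implies U): α-rule — add U, not U.
        × closes — contains both U and not U.
      branch 2.2 (add (X implies U)):
        (X implies U): β-rule — branch into not X  //  U.
          branch 2.2.1 (add not X):
            ○ open, literals {U=F, V=T, W=T, X=F}.
          branch 2.2.2 (add U):
            × closes — contains both U and not U.
2 branches closed, 5 open.
Each open branch fixes some atoms; the unmentioned ones are free. Counting distinct full assignments: branch {V=T, X=F, Y=T} (U, Z, W) contributes 8 new; branch {X=F, Y=T} (U, Z, W, V) contributes 8 new; branch {V=F, X=T} (U, Z, W, Y) contributes 16 new; branch {V=F, X=T, Y=F} (U, Z, W) contributes 0 new; branch {U=F, V=T, W=T, X=F} (Z, Y) contributes 2 new. Total: 34.

34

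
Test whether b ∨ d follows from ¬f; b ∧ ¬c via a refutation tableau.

Initial set: {¬f; (b ∧ ¬c); ¬(b ∨ d)}.
(b ∧ ¬c): α-rule — add b, ¬c.
¬(b ∨ d): α-rule — add ¬b, ¬d.
× closes — contains both b and ¬b.
All 1 branch closes.
Every branch closed, so the premises entail the conclusion.

Yes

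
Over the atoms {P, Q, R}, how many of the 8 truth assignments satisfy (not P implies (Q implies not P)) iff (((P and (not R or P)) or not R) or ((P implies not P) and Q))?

7

Initial set: {((not P implies (Q implies not P)) iff (((P and (not R or P)) or not R) or ((P implies not P) and Q)))}.
((not P implies (Q implies not P)) iff (((P and (not R or P)) or not R) or ((P implies not P) and Q))): β-rule — branch into (not P implies (Q implies not P)), (((P and (not R or P)) or not R) or ((P implies not P) and Q))  //  not (not P implies (Q implies not P)), not (((P and (not R or P)) or not R) or ((P implies not P) and Q)).
  branch 1 (add (not P implies (Q implies not P)), (((P and (not R or P)) or not R) or ((P implies not P) and Q))):
    (not P implies (Q implies not P)): β-rule — branch into not not P  //  (Q implies not P).
      branch 1.1 (add not not P):
        (((P and (not R or P)) or not R) or ((P implies not P) and Q)): β-rule — branch into ((P and (not R or P)) or not R)  //  ((P implies not P) and Q).
          branch 1.1.1 (add ((P and (not R or P)) or not R)):
            ((P and (not R or P)) or not R): β-rule — branch into (P and (not R or P))  //  not R.
              branch 1.1.1.1 (add (P and (not R or P))):
                (P and (not R or P)): α-rule — add P, (not R or P).
                (not R or P): β-rule — branch into not R  //  P.
                  branch 1.1.1.1.1 (add not R):
                    ○ open, literals {P=true, R=false}.
                  branch 1.1.1.1.2 (add P):
                    ○ open, literals {P=true}.
              branch 1.1.1.2 (add not R):
                ○ open, literals {P=true, R=false}.
          branch 1.1.2 (add ((P implies not P) and Q)):
            ((P implies not P) and Q): α-rule — add (P implies not P), Q.
            (P implies not P): β-rule — branch into not P  //  not P.
              branch 1.1.2.1 (add not P):
                × closes — contains both P and not P.
              branch 1.1.2.2 (add not P):
                × closes — contains both P and not P.
      branch 1.2 (add (Q implies not P)):
        (((P and (not R or P)) or not R) or ((P implies not P) and Q)): β-rule — branch into ((P and (not R or P)) or not R)  //  ((P implies not P) and Q).
          branch 1.2.1 (add ((P and (not R or P)) or not R)):
            (Q implies not P): β-rule — branch into not Q  //  not P.
              branch 1.2.1.1 (add not Q):
                ((P and (not R or P)) or not R): β-rule — branch into (P and (not R or P))  //  not R.
                  branch 1.2.1.1.1 (add (P and (not R or P))):
                    (P and (not R or P)): α-rule — add P, (not R or P).
                    (not R or P): β-rule — branch into not R  //  P.
                      branch 1.2.1.1.1.1 (add not R):
                        ○ open, literals {P=true, Q=false, R=false}.
                      branch 1.2.1.1.1.2 (add P):
                        ○ open, literals {P=true, Q=false}.
                  branch 1.2.1.1.2 (add not R):
                    ○ open, literals {Q=false, R=false}.
              branch 1.2.1.2 (add not P):
                ((P and (not R or P)) or not R): β-rule — branch into (P and (not R or P))  //  not R.
                  branch 1.2.1.2.1 (add (P and (not R or P))):
                    (P and (not R or P)): α-rule — add P, (not R or P).
                    × closes — contains both P and not P.
                  branch 1.2.1.2.2 (add not R):
                    ○ open, literals {P=false, R=false}.
          branch 1.2.2 (add ((P implies not P) and Q)):
            ((P implies not P) and Q): α-rule — add (P implies not P), Q.
            (Q implies not P): β-rule — branch into not Q  //  not P.
              branch 1.2.2.1 (add not Q):
                × closes — contains both Q and not Q.
              branch 1.2.2.2 (add not P):
                (P implies not P): β-rule — branch into not P  //  not P.
                  branch 1.2.2.2.1 (add not P):
                    ○ open, literals {P=false, Q=true}.
                  branch 1.2.2.2.2 (add not P):
                    ○ open, literals {P=false, Q=true}.
  branch 2 (add not (not P implies (Q implies not P)), not (((P and (not R or P)) or not R) or ((P implies not P) and Q))):
    not (not P implies (Q implies not P)): α-rule — add not P, not (Q implies not P).
    not (((P and (not R or P)) or not R) or ((P implies not P) and Q)): α-rule — add not ((P and (not R or P)) or not R), not ((P implies not P) and Q).
    not (Q implies not P): α-rule — add Q, not not P.
    × closes — contains both P and not P.
5 branches closed, 9 open.
Each open branch fixes some atoms; the unmentioned ones are free. Counting distinct full assignments: branch {P=true, R=false} (Q) contributes 2 new; branch {P=true} (Q, R) contributes 2 new; branch {P=true, R=false} (Q) contributes 0 new; branch {P=true, Q=false, R=false} (none free) contributes 0 new; branch {P=true, Q=false} (R) contributes 0 new; branch {Q=false, R=false} (P) contributes 1 new; branch {P=false, R=false} (Q) contributes 1 new; branch {P=false, Q=true} (R) contributes 1 new; branch {P=false, Q=true} (R) contributes 0 new. Total: 7.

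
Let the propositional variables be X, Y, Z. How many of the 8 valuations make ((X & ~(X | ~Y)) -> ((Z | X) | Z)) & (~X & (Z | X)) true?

2

Initial set: {(((X & ~(X | ~Y)) -> ((Z | X) | Z)) & (~X & (Z | X)))}.
(((X & ~(X | ~Y)) -> ((Z | X) | Z)) & (~X & (Z | X))): α-rule — add ((X & ~(X | ~Y)) -> ((Z | X) | Z)), (~X & (Z | X)).
(~X & (Z | X)): α-rule — add ~X, (Z | X).
((X & ~(X | ~Y)) -> ((Z | X) | Z)): β-rule — branch into ~(X & ~(X | ~Y))  //  ((Z | X) | Z).
  branch 1 (add ~(X & ~(X | ~Y))):
    (Z | X): β-rule — branch into Z  //  X.
      branch 1.1 (add Z):
        ~(X & ~(X | ~Y)): β-rule — branch into ~X  //  ~~(X | ~Y).
          branch 1.1.1 (add ~X):
            ○ open, literals {X=false, Z=true}.
          branch 1.1.2 (add ~~(X | ~Y)):
            ~~(X | ~Y): β-rule — branch into X  //  ~Y.
              branch 1.1.2.1 (add X):
                × closes — contains both X and ~X.
              branch 1.1.2.2 (add ~Y):
                ○ open, literals {X=false, Y=false, Z=true}.
      branch 1.2 (add X):
        × closes — contains both X and ~X.
  branch 2 (add ((Z | X) | Z)):
    (Z | X): β-rule — branch into Z  //  X.
      branch 2.1 (add Z):
        ((Z | X) | Z): β-rule — branch into (Z | X)  //  Z.
          branch 2.1.1 (add (Z | X)):
            (Z | X): β-rule — branch into Z  //  X.
              branch 2.1.1.1 (add Z):
                ○ open, literals {X=false, Z=true}.
              branch 2.1.1.2 (add X):
                × closes — contains both X and ~X.
          branch 2.1.2 (add Z):
            ○ open, literals {X=false, Z=true}.
      branch 2.2 (add X):
        × closes — contains both X and ~X.
4 branches closed, 4 open.
Each open branch fixes some atoms; the unmentioned ones are free. Counting distinct full assignments: branch {X=false, Z=true} (Y) contributes 2 new; branch {X=false, Y=false, Z=true} (none free) contributes 0 new; branch {X=false, Z=true} (Y) contributes 0 new; branch {X=false, Z=true} (Y) contributes 0 new. Total: 2.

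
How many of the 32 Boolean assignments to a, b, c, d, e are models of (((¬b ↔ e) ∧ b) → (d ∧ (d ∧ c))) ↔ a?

16

Initial set: {((((¬b ↔ e) ∧ b) → (d ∧ (d ∧ c))) ↔ a)}.
((((¬b ↔ e) ∧ b) → (d ∧ (d ∧ c))) ↔ a): β-rule — branch into (((¬b ↔ e) ∧ b) → (d ∧ (d ∧ c))), a  //  ¬(((¬b ↔ e) ∧ b) → (d ∧ (d ∧ c))), ¬a.
  branch 1 (add (((¬b ↔ e) ∧ b) → (d ∧ (d ∧ c))), a):
    (((¬b ↔ e) ∧ b) → (d ∧ (d ∧ c))): β-rule — branch into ¬((¬b ↔ e) ∧ b)  //  (d ∧ (d ∧ c)).
      branch 1.1 (add ¬((¬b ↔ e) ∧ b)):
        ¬((¬b ↔ e) ∧ b): β-rule — branch into ¬(¬b ↔ e)  //  ¬b.
          branch 1.1.1 (add ¬(¬b ↔ e)):
            ¬(¬b ↔ e): β-rule — branch into ¬b, ¬e  //  ¬¬b, e.
              branch 1.1.1.1 (add ¬b, ¬e):
                ○ open, literals {a=T, b=F, e=F}.
              branch 1.1.1.2 (add ¬¬b, e):
                ○ open, literals {a=T, b=T, e=T}.
          branch 1.1.2 (add ¬b):
            ○ open, literals {a=T, b=F}.
      branch 1.2 (add (d ∧ (d ∧ c))):
        (d ∧ (d ∧ c)): α-rule — add d, (d ∧ c).
        (d ∧ c): α-rule — add d, c.
        ○ open, literals {a=T, c=T, d=T}.
  branch 2 (add ¬(((¬b ↔ e) ∧ b) → (d ∧ (d ∧ c))), ¬a):
    ¬(((¬b ↔ e) ∧ b) → (d ∧ (d ∧ c))): α-rule — add ((¬b ↔ e) ∧ b), ¬(d ∧ (d ∧ c)).
    ((¬b ↔ e) ∧ b): α-rule — add (¬b ↔ e), b.
    ¬(d ∧ (d ∧ c)): β-rule — branch into ¬d  //  ¬(d ∧ c).
      branch 2.1 (add ¬d):
        (¬b ↔ e): β-rule — branch into ¬b, e  //  ¬¬b, ¬e.
          branch 2.1.1 (add ¬b, e):
            × closes — contains both b and ¬b.
          branch 2.1.2 (add ¬¬b, ¬e):
            ○ open, literals {a=F, b=T, d=F, e=F}.
      branch 2.2 (add ¬(d ∧ c)):
        (¬b ↔ e): β-rule — branch into ¬b, e  //  ¬¬b, ¬e.
          branch 2.2.1 (add ¬b, e):
            × closes — contains both b and ¬b.
          branch 2.2.2 (add ¬¬b, ¬e):
            ¬(d ∧ c): β-rule — branch into ¬d  //  ¬c.
              branch 2.2.2.1 (add ¬d):
                ○ open, literals {a=F, b=T, d=F, e=F}.
              branch 2.2.2.2 (add ¬c):
                ○ open, literals {a=F, b=T, c=F, e=F}.
2 branches closed, 7 open.
Each open branch fixes some atoms; the unmentioned ones are free. Counting distinct full assignments: branch {a=T, b=F, e=F} (c, d) contributes 4 new; branch {a=T, b=T, e=T} (c, d) contributes 4 new; branch {a=T, b=F} (c, d, e) contributes 4 new; branch {a=T, c=T, d=T} (b, e) contributes 1 new; branch {a=F, b=T, d=F, e=F} (c) contributes 2 new; branch {a=F, b=T, d=F, e=F} (c) contributes 0 new; branch {a=F, b=T, c=F, e=F} (d) contributes 1 new. Total: 16.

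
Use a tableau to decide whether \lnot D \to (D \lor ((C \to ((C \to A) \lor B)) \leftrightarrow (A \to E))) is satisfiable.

Initial set: {(\lnot D \to (D \lor ((C \to ((C \to A) \lor B)) \leftrightarrow (A \to E))))}.
(\lnot D \to (D \lor ((C \to ((C \to A) \lor B)) \leftrightarrow (A \to E)))): β-rule — branch into \lnot \lnot D  //  (D \lor ((C \to ((C \to A) \lor B)) \leftrightarrow (A \to E))).
  branch 1 (add \lnot \lnot D):
    ○ open, literals {D=T}.
  branch 2 (add (D \lor ((C \to ((C \to A) \lor B)) \leftrightarrow (A \to E)))):
    (D \lor ((C \to ((C \to A) \lor B)) \leftrightarrow (A \to E))): β-rule — branch into D  //  ((C \to ((C \to A) \lor B)) \leftrightarrow (A \to E)).
      branch 2.1 (add D):
        ○ open, literals {D=T}.
      branch 2.2 (add ((C \to ((C \to A) \lor B)) \leftrightarrow (A \to E))):
        ((C \to ((C \to A) \lor B)) \leftrightarrow (A \to E)): β-rule — branch into (C \to ((C \to A) \lor B)), (A \to E)  //  \lnot (C \to ((C \to A) \lor B)), \lnot (A \to E).
          branch 2.2.1 (add (C \to ((C \to A) \lor B)), (A \to E)):
            (C \to ((C \to A) \lor B)): β-rule — branch into \lnot C  //  ((C \to A) \lor B).
              branch 2.2.1.1 (add \lnot C):
                (A \to E): β-rule — branch into \lnot A  //  E.
                  branch 2.2.1.1.1 (add \lnot A):
                    ○ open, literals {A=F, C=F}.
                  branch 2.2.1.1.2 (add E):
                    ○ open, literals {C=F, E=T}.
              branch 2.2.1.2 (add ((C \to A) \lor B)):
                (A \to E): β-rule — branch into \lnot A  //  E.
                  branch 2.2.1.2.1 (add \lnot A):
                    ((C \to A) \lor B): β-rule — branch into (C \to A)  //  B.
                      branch 2.2.1.2.1.1 (add (C \to A)):
                        (C \to A): β-rule — branch into \lnot C  //  A.
                          branch 2.2.1.2.1.1.1 (add \lnot C):
                            ○ open, literals {A=F, C=F}.
                          branch 2.2.1.2.1.1.2 (add A):
                            × closes — contains both A and \lnot A.
                      branch 2.2.1.2.1.2 (add B):
                        ○ open, literals {A=F, B=T}.
                  branch 2.2.1.2.2 (add E):
                    ((C \to A) \lor B): β-rule — branch into (C \to A)  //  B.
                      branch 2.2.1.2.2.1 (add (C \to A)):
                        (C \to A): β-rule — branch into \lnot C  //  A.
                          branch 2.2.1.2.2.1.1 (add \lnot C):
                            ○ open, literals {C=F, E=T}.
                          branch 2.2.1.2.2.1.2 (add A):
                            ○ open, literals {A=T, E=T}.
                      branch 2.2.1.2.2.2 (add B):
                        ○ open, literals {B=T, E=T}.
          branch 2.2.2 (add \lnot (C \to ((C \to A) \lor B)), \lnot (A \to E)):
            \lnot (C \to ((C \to A) \lor B)): α-rule — add C, \lnot ((C \to A) \lor B).
            \lnot (A \to E): α-rule — add A, \lnot E.
            \lnot ((C \to A) \lor B): α-rule — add \lnot (C \to A), \lnot B.
            \lnot (C \to A): α-rule — add C, \lnot A.
            × closes — contains both A and \lnot A.
2 branches closed, 9 open.
An open branch gives a satisfying assignment: D=T.

Satisfiable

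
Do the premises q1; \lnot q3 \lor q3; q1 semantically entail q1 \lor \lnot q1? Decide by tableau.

Initial set: {q1; (\lnot q3 \lor q3); q1; \lnot (q1 \lor \lnot q1)}.
\lnot (q1 \lor \lnot q1): α-rule — add \lnot q1, \lnot \lnot q1.
× closes — contains both q1 and \lnot q1.
All 1 branch closes.
Every branch closed, so the premises entail the conclusion.

Yes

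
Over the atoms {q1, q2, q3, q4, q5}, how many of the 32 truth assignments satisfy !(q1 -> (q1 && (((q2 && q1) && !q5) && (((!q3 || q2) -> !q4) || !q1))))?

Initial set: {!(q1 -> (q1 && (((q2 && q1) && !q5) && (((!q3 || q2) -> !q4) || !q1))))}.
!(q1 -> (q1 && (((q2 && q1) && !q5) && (((!q3 || q2) -> !q4) || !q1)))): α-rule — add q1, !(q1 && (((q2 && q1) && !q5) && (((!q3 || q2) -> !q4) || !q1))).
!(q1 && (((q2 && q1) && !q5) && (((!q3 || q2) -> !q4) || !q1))): β-rule — branch into !q1  //  !(((q2 && q1) && !q5) && (((!q3 || q2) -> !q4) || !q1)).
  branch 1 (add !q1):
    × closes — contains both q1 and !q1.
  branch 2 (add !(((q2 && q1) && !q5) && (((!q3 || q2) -> !q4) || !q1))):
    !(((q2 && q1) && !q5) && (((!q3 || q2) -> !q4) || !q1)): β-rule — branch into !((q2 && q1) && !q5)  //  !(((!q3 || q2) -> !q4) || !q1).
      branch 2.1 (add !((q2 && q1) && !q5)):
        !((q2 && q1) && !q5): β-rule — branch into !(q2 && q1)  //  !!q5.
          branch 2.1.1 (add !(q2 && q1)):
            !(q2 && q1): β-rule — branch into !q2  //  !q1.
              branch 2.1.1.1 (add !q2):
                ○ open, literals {q1=true, q2=false}.
              branch 2.1.1.2 (add !q1):
                × closes — contains both q1 and !q1.
          branch 2.1.2 (add !!q5):
            ○ open, literals {q1=true, q5=true}.
      branch 2.2 (add !(((!q3 || q2) -> !q4) || !q1)):
        !(((!q3 || q2) -> !q4) || !q1): α-rule — add !((!q3 || q2) -> !q4), !!q1.
        !((!q3 || q2) -> !q4): α-rule — add (!q3 || q2), !!q4.
        (!q3 || q2): β-rule — branch into !q3  //  q2.
          branch 2.2.1 (add !q3):
            ○ open, literals {q1=true, q3=false, q4=true}.
          branch 2.2.2 (add q2):
            ○ open, literals {q1=true, q2=true, q4=true}.
2 branches closed, 4 open.
Each open branch fixes some atoms; the unmentioned ones are free. Counting distinct full assignments: branch {q1=true, q2=false} (q3, q4, q5) contributes 8 new; branch {q1=true, q5=true} (q2, q3, q4) contributes 4 new; branch {q1=true, q3=false, q4=true} (q2, q5) contributes 1 new; branch {q1=true, q2=true, q4=true} (q3, q5) contributes 1 new. Total: 14.

14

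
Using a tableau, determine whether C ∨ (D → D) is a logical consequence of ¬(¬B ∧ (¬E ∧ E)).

Yes

Initial set: {¬(¬B ∧ (¬E ∧ E)); ¬(C ∨ (D → D))}.
¬(C ∨ (D → D)): α-rule — add ¬C, ¬(D → D).
¬(D → D): α-rule — add D, ¬D.
× closes — contains both D and ¬D.
All 1 branch closes.
Every branch closed, so the premises entail the conclusion.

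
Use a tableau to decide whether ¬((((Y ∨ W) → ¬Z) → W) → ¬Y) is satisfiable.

Initial set: {¬((((Y ∨ W) → ¬Z) → W) → ¬Y)}.
¬((((Y ∨ W) → ¬Z) → W) → ¬Y): α-rule — add (((Y ∨ W) → ¬Z) → W), ¬¬Y.
(((Y ∨ W) → ¬Z) → W): β-rule — branch into ¬((Y ∨ W) → ¬Z)  //  W.
  branch 1 (add ¬((Y ∨ W) → ¬Z)):
    ¬((Y ∨ W) → ¬Z): α-rule — add (Y ∨ W), ¬¬Z.
    (Y ∨ W): β-rule — branch into Y  //  W.
      branch 1.1 (add Y):
        ○ open, literals {Y=1, Z=1}.
      branch 1.2 (add W):
        ○ open, literals {W=1, Y=1, Z=1}.
  branch 2 (add W):
    ○ open, literals {W=1, Y=1}.
0 branches closed, 3 open.
An open branch gives a satisfying assignment: Y=1, Z=1.

Satisfiable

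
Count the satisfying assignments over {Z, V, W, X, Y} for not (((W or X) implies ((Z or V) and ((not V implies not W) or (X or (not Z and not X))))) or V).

Initial set: {not (((W or X) implies ((Z or V) and ((not V implies not W) or (X or (not Z and not X))))) or V)}.
not (((W or X) implies ((Z or V) and ((not V implies not W) or (X or (not Z and not X))))) or V): α-rule — add not ((W or X) implies ((Z or V) and ((not V implies not W) or (X or (not Z and not X))))), not V.
not ((W or X) implies ((Z or V) and ((not V implies not W) or (X or (not Z and not X))))): α-rule — add (W or X), not ((Z or V) and ((not V implies not W) or (X or (not Z and not X)))).
(W or X): β-rule — branch into W  //  X.
  branch 1 (add W):
    not ((Z or V) and ((not V implies not W) or (X or (not Z and not X)))): β-rule — branch into not (Z or V)  //  not ((not V implies not W) or (X or (not Z and not X))).
      branch 1.1 (add not (Z or V)):
        not (Z or V): α-rule — add not Z, not V.
        ○ open, literals {V=F, W=T, Z=F}.
      branch 1.2 (add not ((not V implies not W) or (X or (not Z and not X)))):
        not ((not V implies not W) or (X or (not Z and not X))): α-rule — add not (not V implies not W), not (X or (not Z and not X)).
        not (not V implies not W): α-rule — add not V, not not W.
        not (X or (not Z and not X)): α-rule — add not X, not (not Z and not X).
        not (not Z and not X): β-rule — branch into not not Z  //  not not X.
          branch 1.2.1 (add not not Z):
            ○ open, literals {V=F, W=T, X=F, Z=T}.
          branch 1.2.2 (add not not X):
            × closes — contains both X and not X.
  branch 2 (add X):
    not ((Z or V) and ((not V implies not W) or (X or (not Z and not X)))): β-rule — branch into not (Z or V)  //  not ((not V implies not W) or (X or (not Z and not X))).
      branch 2.1 (add not (Z or V)):
        not (Z or V): α-rule — add not Z, not V.
        ○ open, literals {V=F, X=T, Z=F}.
      branch 2.2 (add not ((not V implies not W) or (X or (not Z and not X)))):
        not ((not V implies not W) or (X or (not Z and not X))): α-rule — add not (not V implies not W), not (X or (not Z and not X)).
        not (not V implies not W): α-rule — add not V, not not W.
        not (X or (not Z and not X)): α-rule — add not X, not (not Z and not X).
        × closes — contains both X and not X.
2 branches closed, 3 open.
Each open branch fixes some atoms; the unmentioned ones are free. Counting distinct full assignments: branch {V=F, W=T, Z=F} (X, Y) contributes 4 new; branch {V=F, W=T, X=F, Z=T} (Y) contributes 2 new; branch {V=F, X=T, Z=F} (W, Y) contributes 2 new. Total: 8.

8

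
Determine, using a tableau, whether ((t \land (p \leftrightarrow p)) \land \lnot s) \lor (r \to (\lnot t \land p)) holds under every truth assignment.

Not valid

Assume the negation and expand:
Initial set: {F (((t \land (p \leftrightarrow p)) \land \lnot s) \lor (r \to (\lnot t \land p)))}.
F (((t \land (p \leftrightarrow p)) \land \lnot s) \lor (r \to (\lnot t \land p))): α-rule — add F ((t \land (p \leftrightarrow p)) \land \lnot s), F (r \to (\lnot t \land p)).
F (r \to (\lnot t \land p)): α-rule — add T r, F (\lnot t \land p).
F ((t \land (p \leftrightarrow p)) \land \lnot s): β-rule — branch into F (t \land (p \leftrightarrow p))  //  F \lnot s.
  branch 1 (add F (t \land (p \leftrightarrow p))):
    F (\lnot t \land p): β-rule — branch into F \lnot t  //  F p.
      branch 1.1 (add F \lnot t):
        F (t \land (p \leftrightarrow p)): β-rule — branch into F t  //  F (p \leftrightarrow p).
          branch 1.1.1 (add F t):
            × closes — contains both t and \lnot t.
          branch 1.1.2 (add F (p \leftrightarrow p)):
            F (p \leftrightarrow p): β-rule — branch into T p, F p  //  F p, T p.
              branch 1.1.2.1 (add T p, F p):
                × closes — contains both p and \lnot p.
              branch 1.1.2.2 (add F p, T p):
                × closes — contains both p and \lnot p.
      branch 1.2 (add F p):
        F (t \land (p \leftrightarrow p)): β-rule — branch into F t  //  F (p \leftrightarrow p).
          branch 1.2.1 (add F t):
            ○ open, literals {p=F, r=T, t=F}.
          branch 1.2.2 (add F (p \leftrightarrow p)):
            F (p \leftrightarrow p): β-rule — branch into T p, F p  //  F p, T p.
              branch 1.2.2.1 (add T p, F p):
                × closes — contains both p and \lnot p.
              branch 1.2.2.2 (add F p, T p):
                × closes — contains both p and \lnot p.
  branch 2 (add F \lnot s):
    F (\lnot t \land p): β-rule — branch into F \lnot t  //  F p.
      branch 2.1 (add F \lnot t):
        ○ open, literals {r=T, s=T, t=T}.
      branch 2.2 (add F p):
        ○ open, literals {p=F, r=T, s=T}.
5 branches closed, 3 open.
An open branch gives a countermodel: p=F, r=T, t=F (unmentioned atoms arbitrary); under it the original formula is false.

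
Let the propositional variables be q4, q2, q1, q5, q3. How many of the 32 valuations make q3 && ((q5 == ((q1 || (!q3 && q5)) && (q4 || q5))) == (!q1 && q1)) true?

Initial set: {T (q3 && ((q5 == ((q1 || (!q3 && q5)) && (q4 || q5))) == (!q1 && q1)))}.
T (q3 && ((q5 == ((q1 || (!q3 && q5)) && (q4 || q5))) == (!q1 && q1))): α-rule — add T q3, T ((q5 == ((q1 || (!q3 && q5)) && (q4 || q5))) == (!q1 && q1)).
T ((q5 == ((q1 || (!q3 && q5)) && (q4 || q5))) == (!q1 && q1)): β-rule — branch into T (q5 == ((q1 || (!q3 && q5)) && (q4 || q5))), T (!q1 && q1)  //  F (q5 == ((q1 || (!q3 && q5)) && (q4 || q5))), F (!q1 && q1).
  branch 1 (add T (q5 == ((q1 || (!q3 && q5)) && (q4 || q5))), T (!q1 && q1)):
    T (!q1 && q1): α-rule — add T !q1, T q1.
    × closes — contains both q1 and !q1.
  branch 2 (add F (q5 == ((q1 || (!q3 && q5)) && (q4 || q5))), F (!q1 && q1)):
    F (q5 == ((q1 || (!q3 && q5)) && (q4 || q5))): β-rule — branch into T q5, F ((q1 || (!q3 && q5)) && (q4 || q5))  //  F q5, T ((q1 || (!q3 && q5)) && (q4 || q5)).
      branch 2.1 (add T q5, F ((q1 || (!q3 && q5)) && (q4 || q5))):
        F (!q1 && q1): β-rule — branch into F !q1  //  F q1.
          branch 2.1.1 (add F !q1):
            F ((q1 || (!q3 && q5)) && (q4 || q5)): β-rule — branch into F (q1 || (!q3 && q5))  //  F (q4 || q5).
              branch 2.1.1.1 (add F (q1 || (!q3 && q5))):
                F (q1 || (!q3 && q5)): α-rule — add F q1, F (!q3 && q5).
                × closes — contains both q1 and !q1.
              branch 2.1.1.2 (add F (q4 || q5)):
                F (q4 || q5): α-rule — add F q4, F q5.
                × closes — contains both q5 and !q5.
          branch 2.1.2 (add F q1):
            F ((q1 || (!q3 && q5)) && (q4 || q5)): β-rule — branch into F (q1 || (!q3 && q5))  //  F (q4 || q5).
              branch 2.1.2.1 (add F (q1 || (!q3 && q5))):
                F (q1 || (!q3 && q5)): α-rule — add F q1, F (!q3 && q5).
                F (!q3 && q5): β-rule — branch into F !q3  //  F q5.
                  branch 2.1.2.1.1 (add F !q3):
                    ○ open, literals {q1=F, q3=T, q5=T}.
                  branch 2.1.2.1.2 (add F q5):
                    × closes — contains both q5 and !q5.
              branch 2.1.2.2 (add F (q4 || q5)):
                F (q4 || q5): α-rule — add F q4, F q5.
                × closes — contains both q5 and !q5.
      branch 2.2 (add F q5, T ((q1 || (!q3 && q5)) && (q4 || q5))):
        T ((q1 || (!q3 && q5)) && (q4 || q5)): α-rule — add T (q1 || (!q3 && q5)), T (q4 || q5).
        F (!q1 && q1): β-rule — branch into F !q1  //  F q1.
          branch 2.2.1 (add F !q1):
            T (q1 || (!q3 && q5)): β-rule — branch into T q1  //  T (!q3 && q5).
              branch 2.2.1.1 (add T q1):
                T (q4 || q5): β-rule — branch into T q4  //  T q5.
                  branch 2.2.1.1.1 (add T q4):
                    ○ open, literals {q1=T, q3=T, q4=T, q5=F}.
                  branch 2.2.1.1.2 (add T q5):
                    × closes — contains both q5 and !q5.
              branch 2.2.1.2 (add T (!q3 && q5)):
                T (!q3 && q5): α-rule — add T !q3, T q5.
                × closes — contains both q3 and !q3.
          branch 2.2.2 (add F q1):
            T (q1 || (!q3 && q5)): β-rule — branch into T q1  //  T (!q3 && q5).
              branch 2.2.2.1 (add T q1):
                × closes — contains both q1 and !q1.
              branch 2.2.2.2 (add T (!q3 && q5)):
                T (!q3 && q5): α-rule — add T !q3, T q5.
                × closes — contains both q3 and !q3.
9 branches closed, 2 open.
Each open branch fixes some atoms; the unmentioned ones are free. Counting distinct full assignments: branch {q1=F, q3=T, q5=T} (q4, q2) contributes 4 new; branch {q1=T, q3=T, q4=T, q5=F} (q2) contributes 2 new. Total: 6.

6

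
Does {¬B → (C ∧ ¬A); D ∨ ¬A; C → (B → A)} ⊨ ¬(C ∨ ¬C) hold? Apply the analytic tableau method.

No

Initial set: {(¬B → (C ∧ ¬A)); (D ∨ ¬A); (C → (B → A)); ¬¬(C ∨ ¬C)}.
(¬B → (C ∧ ¬A)): β-rule — branch into ¬¬B  //  (C ∧ ¬A).
  branch 1 (add ¬¬B):
    (D ∨ ¬A): β-rule — branch into D  //  ¬A.
      branch 1.1 (add D):
        (C → (B → A)): β-rule — branch into ¬C  //  (B → A).
          branch 1.1.1 (add ¬C):
            ¬¬(C ∨ ¬C): β-rule — branch into C  //  ¬C.
              branch 1.1.1.1 (add C):
                × closes — contains both C and ¬C.
              branch 1.1.1.2 (add ¬C):
                ○ open, literals {B=true, C=false, D=true}.
          branch 1.1.2 (add (B → A)):
            ¬¬(C ∨ ¬C): β-rule — branch into C  //  ¬C.
              branch 1.1.2.1 (add C):
                (B → A): β-rule — branch into ¬B  //  A.
                  branch 1.1.2.1.1 (add ¬B):
                    × closes — contains both B and ¬B.
                  branch 1.1.2.1.2 (add A):
                    ○ open, literals {A=true, B=true, C=true, D=true}.
              branch 1.1.2.2 (add ¬C):
                (B → A): β-rule — branch into ¬B  //  A.
                  branch 1.1.2.2.1 (add ¬B):
                    × closes — contains both B and ¬B.
                  branch 1.1.2.2.2 (add A):
                    ○ open, literals {A=true, B=true, C=false, D=true}.
      branch 1.2 (add ¬A):
        (C → (B → A)): β-rule — branch into ¬C  //  (B → A).
          branch 1.2.1 (add ¬C):
            ¬¬(C ∨ ¬C): β-rule — branch into C  //  ¬C.
              branch 1.2.1.1 (add C):
                × closes — contains both C and ¬C.
              branch 1.2.1.2 (add ¬C):
                ○ open, literals {A=false, B=true, C=false}.
          branch 1.2.2 (add (B → A)):
            ¬¬(C ∨ ¬C): β-rule — branch into C  //  ¬C.
              branch 1.2.2.1 (add C):
                (B → A): β-rule — branch into ¬B  //  A.
                  branch 1.2.2.1.1 (add ¬B):
                    × closes — contains both B and ¬B.
                  branch 1.2.2.1.2 (add A):
                    × closes — contains both A and ¬A.
              branch 1.2.2.2 (add ¬C):
                (B → A): β-rule — branch into ¬B  //  A.
                  branch 1.2.2.2.1 (add ¬B):
                    × closes — contains both B and ¬B.
                  branch 1.2.2.2.2 (add A):
                    × closes — contains both A and ¬A.
  branch 2 (add (C ∧ ¬A)):
    (C ∧ ¬A): α-rule — add C, ¬A.
    (D ∨ ¬A): β-rule — branch into D  //  ¬A.
      branch 2.1 (add D):
        (C → (B → A)): β-rule — branch into ¬C  //  (B → A).
          branch 2.1.1 (add ¬C):
            × closes — contains both C and ¬C.
          branch 2.1.2 (add (B → A)):
            ¬¬(C ∨ ¬C): β-rule — branch into C  //  ¬C.
              branch 2.1.2.1 (add C):
                (B → A): β-rule — branch into ¬B  //  A.
                  branch 2.1.2.1.1 (add ¬B):
                    ○ open, literals {A=false, B=false, C=true, D=true}.
                  branch 2.1.2.1.2 (add A):
                    × closes — contains both A and ¬A.
              branch 2.1.2.2 (add ¬C):
                × closes — contains both C and ¬C.
      branch 2.2 (add ¬A):
        (C → (B → A)): β-rule — branch into ¬C  //  (B → A).
          branch 2.2.1 (add ¬C):
            × closes — contains both C and ¬C.
          branch 2.2.2 (add (B → A)):
            ¬¬(C ∨ ¬C): β-rule — branch into C  //  ¬C.
              branch 2.2.2.1 (add C):
                (B → A): β-rule — branch into ¬B  //  A.
                  branch 2.2.2.1.1 (add ¬B):
                    ○ open, literals {A=false, B=false, C=true}.
                  branch 2.2.2.1.2 (add A):
                    × closes — contains both A and ¬A.
              branch 2.2.2.2 (add ¬C):
                × closes — contains both C and ¬C.
14 branches closed, 6 open.
An open branch gives a countermodel: B=true, C=false, D=true (unmentioned atoms arbitrary); the premises hold there but the conclusion fails.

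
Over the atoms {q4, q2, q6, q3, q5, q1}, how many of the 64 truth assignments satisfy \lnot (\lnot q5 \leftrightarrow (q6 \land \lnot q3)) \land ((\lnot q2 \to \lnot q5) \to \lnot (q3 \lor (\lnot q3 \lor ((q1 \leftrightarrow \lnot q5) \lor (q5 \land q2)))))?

4

Initial set: {(\lnot (\lnot q5 \leftrightarrow (q6 \land \lnot q3)) \land ((\lnot q2 \to \lnot q5) \to \lnot (q3 \lor (\lnot q3 \lor ((q1 \leftrightarrow \lnot q5) \lor (q5 \land q2))))))}.
(\lnot (\lnot q5 \leftrightarrow (q6 \land \lnot q3)) \land ((\lnot q2 \to \lnot q5) \to \lnot (q3 \lor (\lnot q3 \lor ((q1 \leftrightarrow \lnot q5) \lor (q5 \land q2)))))): α-rule — add \lnot (\lnot q5 \leftrightarrow (q6 \land \lnot q3)), ((\lnot q2 \to \lnot q5) \to \lnot (q3 \lor (\lnot q3 \lor ((q1 \leftrightarrow \lnot q5) \lor (q5 \land q2))))).
\lnot (\lnot q5 \leftrightarrow (q6 \land \lnot q3)): β-rule — branch into \lnot q5, \lnot (q6 \land \lnot q3)  //  \lnot \lnot q5, (q6 \land \lnot q3).
  branch 1 (add \lnot q5, \lnot (q6 \land \lnot q3)):
    ((\lnot q2 \to \lnot q5) \to \lnot (q3 \lor (\lnot q3 \lor ((q1 \leftrightarrow \lnot q5) \lor (q5 \land q2))))): β-rule — branch into \lnot (\lnot q2 \to \lnot q5)  //  \lnot (q3 \lor (\lnot q3 \lor ((q1 \leftrightarrow \lnot q5) \lor (q5 \land q2)))).
      branch 1.1 (add \lnot (\lnot q2 \to \lnot q5)):
        \lnot (\lnot q2 \to \lnot q5): α-rule — add \lnot q2, \lnot \lnot q5.
        × closes — contains both q5 and \lnot q5.
      branch 1.2 (add \lnot (q3 \lor (\lnot q3 \lor ((q1 \leftrightarrow \lnot q5) \lor (q5 \land q2))))):
        \lnot (q3 \lor (\lnot q3 \lor ((q1 \leftrightarrow \lnot q5) \lor (q5 \land q2)))): α-rule — add \lnot q3, \lnot (\lnot q3 \lor ((q1 \leftrightarrow \lnot q5) \lor (q5 \land q2))).
        \lnot (\lnot q3 \lor ((q1 \leftrightarrow \lnot q5) \lor (q5 \land q2))): α-rule — add \lnot \lnot q3, \lnot ((q1 \leftrightarrow \lnot q5) \lor (q5 \land q2)).
        × closes — contains both q3 and \lnot q3.
  branch 2 (add \lnot \lnot q5, (q6 \land \lnot q3)):
    (q6 \land \lnot q3): α-rule — add q6, \lnot q3.
    ((\lnot q2 \to \lnot q5) \to \lnot (q3 \lor (\lnot q3 \lor ((q1 \leftrightarrow \lnot q5) \lor (q5 \land q2))))): β-rule — branch into \lnot (\lnot q2 \to \lnot q5)  //  \lnot (q3 \lor (\lnot q3 \lor ((q1 \leftrightarrow \lnot q5) \lor (q5 \land q2)))).
      branch 2.1 (add \lnot (\lnot q2 \to \lnot q5)):
        \lnot (\lnot q2 \to \lnot q5): α-rule — add \lnot q2, \lnot \lnot q5.
        ○ open, literals {q2=F, q3=F, q5=T, q6=T}.
      branch 2.2 (add \lnot (q3 \lor (\lnot q3 \lor ((q1 \leftrightarrow \lnot q5) \lor (q5 \land q2))))):
        \lnot (q3 \lor (\lnot q3 \lor ((q1 \leftrightarrow \lnot q5) \lor (q5 \land q2)))): α-rule — add \lnot q3, \lnot (\lnot q3 \lor ((q1 \leftrightarrow \lnot q5) \lor (q5 \land q2))).
        \lnot (\lnot q3 \lor ((q1 \leftrightarrow \lnot q5) \lor (q5 \land q2))): α-rule — add \lnot \lnot q3, \lnot ((q1 \leftrightarrow \lnot q5) \lor (q5 \land q2)).
        × closes — contains both q3 and \lnot q3.
3 branches closed, 1 open.
Each open branch fixes some atoms; the unmentioned ones are free. Counting distinct full assignments: branch {q2=F, q3=F, q5=T, q6=T} (q4, q1) contributes 4 new. Total: 4.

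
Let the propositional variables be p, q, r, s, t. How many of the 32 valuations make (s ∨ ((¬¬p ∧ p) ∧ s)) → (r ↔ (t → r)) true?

Initial set: {T ((s ∨ ((¬¬p ∧ p) ∧ s)) → (r ↔ (t → r)))}.
T ((s ∨ ((¬¬p ∧ p) ∧ s)) → (r ↔ (t → r))): β-rule — branch into F (s ∨ ((¬¬p ∧ p) ∧ s))  //  T (r ↔ (t → r)).
  branch 1 (add F (s ∨ ((¬¬p ∧ p) ∧ s))):
    F (s ∨ ((¬¬p ∧ p) ∧ s)): α-rule — add F s, F ((¬¬p ∧ p) ∧ s).
    F ((¬¬p ∧ p) ∧ s): β-rule — branch into F (¬¬p ∧ p)  //  F s.
      branch 1.1 (add F (¬¬p ∧ p)):
        F (¬¬p ∧ p): β-rule — branch into F ¬¬p  //  F p.
          branch 1.1.1 (add F ¬¬p):
            F ¬¬p: drop double negation, giving F p.
            ○ open, literals {p=0, s=0}.
          branch 1.1.2 (add F p):
            ○ open, literals {p=0, s=0}.
      branch 1.2 (add F s):
        ○ open, literals {s=0}.
  branch 2 (add T (r ↔ (t → r))):
    T (r ↔ (t → r)): β-rule — branch into T r, T (t → r)  //  F r, F (t → r).
      branch 2.1 (add T r, T (t → r)):
        T (t → r): β-rule — branch into F t  //  T r.
          branch 2.1.1 (add F t):
            ○ open, literals {r=1, t=0}.
          branch 2.1.2 (add T r):
            ○ open, literals {r=1}.
      branch 2.2 (add F r, F (t → r)):
        F (t → r): α-rule — add T t, F r.
        ○ open, literals {r=0, t=1}.
0 branches closed, 6 open.
Each open branch fixes some atoms; the unmentioned ones are free. Counting distinct full assignments: branch {p=0, s=0} (q, r, t) contributes 8 new; branch {p=0, s=0} (q, r, t) contributes 0 new; branch {s=0} (p, q, r, t) contributes 8 new; branch {r=1, t=0} (p, q, s) contributes 4 new; branch {r=1} (p, q, s, t) contributes 4 new; branch {r=0, t=1} (p, q, s) contributes 4 new. Total: 28.

28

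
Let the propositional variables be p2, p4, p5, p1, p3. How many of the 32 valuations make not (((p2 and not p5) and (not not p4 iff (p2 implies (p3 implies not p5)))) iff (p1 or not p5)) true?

Initial set: {not (((p2 and not p5) and (not not p4 iff (p2 implies (p3 implies not p5)))) iff (p1 or not p5))}.
not (((p2 and not p5) and (not not p4 iff (p2 implies (p3 implies not p5)))) iff (p1 or not p5)): β-rule — branch into ((p2 and not p5) and (not not p4 iff (p2 implies (p3 implies not p5)))), not (p1 or not p5)  //  not ((p2 and not p5) and (not not p4 iff (p2 implies (p3 implies not p5)))), (p1 or not p5).
  branch 1 (add ((p2 and not p5) and (not not p4 iff (p2 implies (p3 implies not p5)))), not (p1 or not p5)):
    ((p2 and not p5) and (not not p4 iff (p2 implies (p3 implies not p5)))): α-rule — add (p2 and not p5), (not not p4 iff (p2 implies (p3 implies not p5))).
    not (p1 or not p5): α-rule — add not p1, not not p5.
    (p2 and not p5): α-rule — add p2, not p5.
    × closes — contains both p5 and not p5.
  branch 2 (add not ((p2 and not p5) and (not not p4 iff (p2 implies (p3 implies not p5)))), (p1 or not p5)):
    not ((p2 and not p5) and (not not p4 iff (p2 implies (p3 implies not p5)))): β-rule — branch into not (p2 and not p5)  //  not (not not p4 iff (p2 implies (p3 implies not p5))).
      branch 2.1 (add not (p2 and not p5)):
        (p1 or not p5): β-rule — branch into p1  //  not p5.
          branch 2.1.1 (add p1):
            not (p2 and not p5): β-rule — branch into not p2  //  not not p5.
              branch 2.1.1.1 (add not p2):
                ○ open, literals {p1=1, p2=0}.
              branch 2.1.1.2 (add not not p5):
                ○ open, literals {p1=1, p5=1}.
          branch 2.1.2 (add not p5):
            not (p2 and not p5): β-rule — branch into not p2  //  not not p5.
              branch 2.1.2.1 (add not p2):
                ○ open, literals {p2=0, p5=0}.
              branch 2.1.2.2 (add not not p5):
                × closes — contains both p5 and not p5.
      branch 2.2 (add not (not not p4 iff (p2 implies (p3 implies not p5)))):
        (p1 or not p5): β-rule — branch into p1  //  not p5.
          branch 2.2.1 (add p1):
            not (not not p4 iff (p2 implies (p3 implies not p5))): β-rule — branch into not not p4, not (p2 implies (p3 implies not p5))  //  not not not p4, (p2 implies (p3 implies not p5)).
              branch 2.2.1.1 (add not not p4, not (p2 implies (p3 implies not p5))):
                not not p4: drop double negation, giving p4.
                not (p2 implies (p3 implies not p5)): α-rule — add p2, not (p3 implies not p5).
                not (p3 implies not p5): α-rule — add p3, not not p5.
                ○ open, literals {p1=1, p2=1, p3=1, p4=1, p5=1}.
              branch 2.2.1.2 (add not not not p4, (p2 implies (p3 implies not p5))):
                not not not p4: drop double negation, giving not p4.
                (p2 implies (p3 implies not p5)): β-rule — branch into not p2  //  (p3 implies not p5).
                  branch 2.2.1.2.1 (add not p2):
                    ○ open, literals {p1=1, p2=0, p4=0}.
                  branch 2.2.1.2.2 (add (p3 implies not p5)):
                    (p3 implies not p5): β-rule — branch into not p3  //  not p5.
                      branch 2.2.1.2.2.1 (add not p3):
                        ○ open, literals {p1=1, p3=0, p4=0}.
                      branch 2.2.1.2.2.2 (add not p5):
                        ○ open, literals {p1=1, p4=0, p5=0}.
          branch 2.2.2 (add not p5):
            not (not not p4 iff (p2 implies (p3 implies not p5))): β-rule — branch into not not p4, not (p2 implies (p3 implies not p5))  //  not not not p4, (p2 implies (p3 implies not p5)).
              branch 2.2.2.1 (add not not p4, not (p2 implies (p3 implies not p5))):
                not not p4: drop double negation, giving p4.
                not (p2 implies (p3 implies not p5)): α-rule — add p2, not (p3 implies not p5).
                not (p3 implies not p5): α-rule — add p3, not not p5.
                × closes — contains both p5 and not p5.
              branch 2.2.2.2 (add not not not p4, (p2 implies (p3 implies not p5))):
                not not not p4: drop double negation, giving not p4.
                (p2 implies (p3 implies not p5)): β-rule — branch into not p2  //  (p3 implies not p5).
                  branch 2.2.2.2.1 (add not p2):
                    ○ open, literals {p2=0, p4=0, p5=0}.
                  branch 2.2.2.2.2 (add (p3 implies not p5)):
                    (p3 implies not p5): β-rule — branch into not p3  //  not p5.
                      branch 2.2.2.2.2.1 (add not p3):
                        ○ open, literals {p3=0, p4=0, p5=0}.
                      branch 2.2.2.2.2.2 (add not p5):
                        ○ open, literals {p4=0, p5=0}.
3 branches closed, 10 open.
Each open branch fixes some atoms; the unmentioned ones are free. Counting distinct full assignments: branch {p1=1, p2=0} (p4, p5, p3) contributes 8 new; branch {p1=1, p5=1} (p2, p4, p3) contributes 4 new; branch {p2=0, p5=0} (p4, p1, p3) contributes 4 new; branch {p1=1, p2=1, p3=1, p4=1, p5=1} (none free) contributes 0 new; branch {p1=1, p2=0, p4=0} (p5, p3) contributes 0 new; branch {p1=1, p3=0, p4=0} (p2, p5) contributes 1 new; branch {p1=1, p4=0, p5=0} (p2, p3) contributes 1 new; branch {p2=0, p4=0, p5=0} (p1, p3) contributes 0 new; branch {p3=0, p4=0, p5=0} (p2, p1) contributes 1 new; branch {p4=0, p5=0} (p2, p1, p3) contributes 1 new. Total: 20.

20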